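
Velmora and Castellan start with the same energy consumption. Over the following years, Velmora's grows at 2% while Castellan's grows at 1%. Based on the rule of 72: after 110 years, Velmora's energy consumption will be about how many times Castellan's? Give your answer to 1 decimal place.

2.9 times

Velmora pulls ahead at 1 pp per year, so the ratio doubles every 72/1 ≈ 72.00 years.
In 110 years that's 1.53 doublings: 2^1.53 ≈ 2.9.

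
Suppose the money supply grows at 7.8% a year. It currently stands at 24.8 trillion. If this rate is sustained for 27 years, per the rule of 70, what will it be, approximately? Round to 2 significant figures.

Doubling time ≈ 70/7.8 = 8.97 years.
27 years is 27/8.97 ≈ 3.01 doublings, a factor of 2^3.01 ≈ 8.06.
24.8 × 8.06 ≈ 200 trillion.

≈ 200 trillion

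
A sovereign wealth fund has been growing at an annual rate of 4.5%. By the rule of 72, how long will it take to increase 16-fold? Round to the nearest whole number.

roughly 64 years

Doubling time ≈ 72/4.5 = 16.00 years.
16× is 4 doublings, so 4 × 16.00 ≈ 64 years.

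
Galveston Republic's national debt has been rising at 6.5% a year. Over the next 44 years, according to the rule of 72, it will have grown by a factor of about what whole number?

At 6.5% one doubling takes ≈ 11.08 years; 44 years is 4 of them, so ×16.

approximately 16 times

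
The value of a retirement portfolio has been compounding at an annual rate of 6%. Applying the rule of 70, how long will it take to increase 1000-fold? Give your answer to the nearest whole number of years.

One doubling takes 70/6 = 11.67 years.
1000× is log₂ 1000 ≈ 9.97 doublings, so ≈ 9.97 × 11.67 = 116 years.

about 116 years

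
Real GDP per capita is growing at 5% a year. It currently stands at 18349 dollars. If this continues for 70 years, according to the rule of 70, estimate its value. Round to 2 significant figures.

approximately 590000 dollars

Doubling time ≈ 70/5 = 14.00 years.
70 years is 70/14.00 ≈ 5.00 doublings, a factor of 2^5.00 ≈ 32.00.
18349 × 32.00 ≈ 590000 dollars.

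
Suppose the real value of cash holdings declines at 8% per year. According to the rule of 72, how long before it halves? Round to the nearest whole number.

approximately 9 years

Falling at 8%, it halves about every 72/8 = 9.00 years.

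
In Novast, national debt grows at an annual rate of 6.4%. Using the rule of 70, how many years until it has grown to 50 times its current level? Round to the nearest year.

Doubling time ≈ 70/6.4 = 10.94 years.
50× is log₂ 50 ≈ 5.64 doublings, so ≈ 5.64 × 10.94 = 62 years.

around 62 years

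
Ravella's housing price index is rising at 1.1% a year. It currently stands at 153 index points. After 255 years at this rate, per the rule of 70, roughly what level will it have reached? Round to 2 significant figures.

roughly 2500 index points

Doubling time ≈ 70/1.1 = 63.64 years.
255 years is 255/63.64 ≈ 4.01 doublings, a factor of 2^4.01 ≈ 16.11.
153 × 16.11 ≈ 2500 index points.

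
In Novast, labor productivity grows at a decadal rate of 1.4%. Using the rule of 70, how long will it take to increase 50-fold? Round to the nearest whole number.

roughly 282 decades

Doubling time ≈ 70/1.4 = 50.00 decades.
50× is log₂ 50 ≈ 5.64 doublings, so ≈ 5.64 × 50.00 = 282 decades.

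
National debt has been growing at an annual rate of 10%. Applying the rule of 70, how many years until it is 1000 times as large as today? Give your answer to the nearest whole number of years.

One doubling takes 70/10 = 7.00 years.
Reaching 1000× takes log₂(1000) ≈ 9.97 doublings.
9.97 × 7.00 ≈ 70 years.

around 70 years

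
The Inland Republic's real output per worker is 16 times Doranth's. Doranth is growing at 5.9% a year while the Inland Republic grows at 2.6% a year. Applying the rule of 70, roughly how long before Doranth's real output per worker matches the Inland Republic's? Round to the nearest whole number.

What matters is the difference: 3.3 pp.
Rule of 70 on the gap: the ratio halves every 70/3.3 ≈ 21.21 years.
A 16 times gap closes after 4 halvings: 4 × 21.21 ≈ 85 years.

approximately 85 years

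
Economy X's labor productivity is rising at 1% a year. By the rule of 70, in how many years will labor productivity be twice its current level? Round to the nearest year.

At 1%, doubling takes about 70/1 = 70.00 years.

approximately 70 years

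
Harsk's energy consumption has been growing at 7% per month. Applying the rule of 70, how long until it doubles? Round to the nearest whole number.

about 10 months

At 7%, doubling takes about 70/7 = 10.00 months.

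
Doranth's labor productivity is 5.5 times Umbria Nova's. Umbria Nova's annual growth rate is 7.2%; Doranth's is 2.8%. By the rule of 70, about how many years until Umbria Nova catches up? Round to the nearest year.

Umbria Nova gains on Doranth at 7.2% − 2.8% = 4.4 points a year.
At that relative rate the gap halves every 70/4.4 ≈ 15.91 years.
A 5.5 times gap takes log₂(5.5) ≈ 2.46 halvings to close: 2.46 × 15.91 ≈ 39 years.

39 years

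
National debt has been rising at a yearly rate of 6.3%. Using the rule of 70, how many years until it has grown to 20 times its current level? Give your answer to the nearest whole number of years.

At 6.3% it doubles every 70/6.3 ≈ 11.11 years.
Reaching 20× takes log₂(20) ≈ 4.32 doublings.
4.32 × 11.11 ≈ 48 years.

about 48 years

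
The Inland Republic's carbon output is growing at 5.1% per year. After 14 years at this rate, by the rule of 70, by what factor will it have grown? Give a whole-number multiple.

around 2 times

Doubling time ≈ 70/5.1 = 13.73 years.
14/13.73 ≈ 1 doubling, so about 2^1 = 2×.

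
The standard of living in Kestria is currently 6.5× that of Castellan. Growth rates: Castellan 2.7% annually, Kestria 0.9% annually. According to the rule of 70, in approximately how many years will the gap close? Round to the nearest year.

≈ 105 years

Castellan gains on Kestria at 2.7% − 0.9% = 1.8 points a year.
At that relative rate the gap halves every 70/1.8 ≈ 38.89 years.
A 6.5× gap takes log₂(6.5) ≈ 2.70 halvings to close: 2.70 × 38.89 ≈ 105 years.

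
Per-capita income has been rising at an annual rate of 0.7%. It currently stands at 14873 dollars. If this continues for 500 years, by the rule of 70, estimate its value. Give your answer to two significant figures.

Doubling time ≈ 70/0.7 = 100.00 years.
500 years is 500/100.00 ≈ 5.00 doublings, a factor of 2^5.00 ≈ 32.00.
14873 × 32.00 ≈ 480000 dollars.

around 480000 dollars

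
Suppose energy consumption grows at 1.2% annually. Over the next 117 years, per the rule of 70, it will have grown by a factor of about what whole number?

approximately 4 times

70/1.2 ≈ 58.33 years per doubling.
117 years fits 2 doublings: 2^2 = 4.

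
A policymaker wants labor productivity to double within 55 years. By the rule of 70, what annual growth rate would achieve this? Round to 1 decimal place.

approximately 1.3% a year

70 / 55 ≈ 1.27, so about 1.3% a year.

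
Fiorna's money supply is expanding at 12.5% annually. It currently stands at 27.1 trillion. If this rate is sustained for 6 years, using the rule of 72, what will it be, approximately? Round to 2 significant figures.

Doubling time ≈ 72/12.5 = 5.76 years.
6 years is 6/5.76 ≈ 1.04 doublings, a factor of 2^1.04 ≈ 2.06.
27.1 × 2.06 ≈ 56 trillion.

around 56 trillion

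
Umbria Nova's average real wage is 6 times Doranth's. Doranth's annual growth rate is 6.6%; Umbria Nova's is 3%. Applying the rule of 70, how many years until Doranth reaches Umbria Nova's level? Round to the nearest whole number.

What matters is the difference: 3.6 pp.
Rule of 70 on the gap: the ratio halves every 70/3.6 ≈ 19.44 years.
A 6 times gap takes log₂(6) ≈ 2.58 halvings to close: 2.58 × 19.44 ≈ 50 years.

approximately 50 years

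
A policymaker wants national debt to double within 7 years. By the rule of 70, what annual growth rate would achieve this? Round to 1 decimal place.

70 / 7 ≈ 10.00, so about 10.0% a year.

roughly 10.0%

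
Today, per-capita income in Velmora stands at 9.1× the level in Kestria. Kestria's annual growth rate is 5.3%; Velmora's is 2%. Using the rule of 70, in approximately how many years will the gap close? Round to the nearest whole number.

What matters is the difference: 3.3 pp.
Rule of 70 on the gap: the ratio halves every 70/3.3 ≈ 21.21 years.
A 9.1× gap takes log₂(9.1) ≈ 3.19 halvings to close: 3.19 × 21.21 ≈ 68 years.

≈ 68 years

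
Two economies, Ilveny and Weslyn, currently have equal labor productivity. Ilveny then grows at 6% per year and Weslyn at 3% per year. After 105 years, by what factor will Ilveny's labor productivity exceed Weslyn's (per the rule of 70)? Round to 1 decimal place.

about 22.6 times

Only the 3-point difference matters.
70/3 ≈ 23.33 years per doubling of the ratio; 105 years gives 4.50 doublings, so ≈ 22.6×.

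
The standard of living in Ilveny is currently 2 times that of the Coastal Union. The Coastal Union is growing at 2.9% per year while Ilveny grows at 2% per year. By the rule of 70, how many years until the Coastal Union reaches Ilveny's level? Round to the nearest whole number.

The growth-rate gap is 2.9% − 2% = 0.9 percentage points.
So the ratio between them halves every 70/0.9 ≈ 77.78 years.
A 2 times gap closes after 1 halving: 1 × 77.78 ≈ 78 years.

roughly 78 years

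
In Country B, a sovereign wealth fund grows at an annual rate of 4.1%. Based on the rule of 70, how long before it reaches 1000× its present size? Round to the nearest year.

At 4.1% it doubles every 70/4.1 ≈ 17.07 years.
Reaching 1000× takes log₂(1000) ≈ 9.97 doublings.
9.97 × 17.07 ≈ 170 years.

170 years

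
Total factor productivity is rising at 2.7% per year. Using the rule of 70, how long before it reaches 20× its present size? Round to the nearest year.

around 112 years

Doubling time ≈ 70/2.7 = 25.93 years.
Reaching 20× takes log₂(20) ≈ 4.32 doublings.
4.32 × 25.93 ≈ 112 years.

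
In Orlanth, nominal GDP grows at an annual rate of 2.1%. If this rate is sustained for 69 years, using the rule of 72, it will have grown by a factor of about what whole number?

≈ 4 times

72/2.1 ≈ 34.29 years per doubling.
69 years fits 2 doublings: 2^2 = 4.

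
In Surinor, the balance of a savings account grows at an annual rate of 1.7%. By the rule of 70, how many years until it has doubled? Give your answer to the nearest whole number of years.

≈ 41 years

70/1.7 ≈ 41.18, so it doubles roughly every 41 years.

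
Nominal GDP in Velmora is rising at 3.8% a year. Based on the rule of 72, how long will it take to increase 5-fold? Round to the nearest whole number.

Doubling time ≈ 72/3.8 = 18.95 years.
5× is log₂ 5 ≈ 2.32 doublings, so ≈ 2.32 × 18.95 = 44 years.

about 44 years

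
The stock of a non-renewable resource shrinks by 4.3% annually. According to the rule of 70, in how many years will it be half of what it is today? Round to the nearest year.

The rule works in reverse for decay: 70/4.3 ≈ 16.28 years to halve.

about 16 years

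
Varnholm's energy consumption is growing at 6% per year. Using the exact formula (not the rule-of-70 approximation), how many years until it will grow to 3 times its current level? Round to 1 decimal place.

t = ln(3) / ln(1 + 0.06) = 1.0986 / 0.058269 ≈ 18.85.

18.9 years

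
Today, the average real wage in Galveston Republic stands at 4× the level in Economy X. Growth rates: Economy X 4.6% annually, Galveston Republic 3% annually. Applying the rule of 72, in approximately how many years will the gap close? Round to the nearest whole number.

≈ 90 years

The growth-rate gap is 4.6% − 3% = 1.6 percentage points.
So the ratio between them halves every 72/1.6 ≈ 45.00 years.
A 4× gap closes after 2 halvings: 2 × 45.00 ≈ 90 years.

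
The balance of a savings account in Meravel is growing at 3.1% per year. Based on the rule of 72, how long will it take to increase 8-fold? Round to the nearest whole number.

70 years

At 3.1% it doubles every 72/3.1 ≈ 23.23 years.
Getting to 8× needs 3 doublings: 3 × 23.23 ≈ 70 years.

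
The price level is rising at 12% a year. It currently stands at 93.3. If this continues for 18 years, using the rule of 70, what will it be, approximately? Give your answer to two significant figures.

It doubles every 70/12 ≈ 5.83 years, so 18 years is 3.09 doublings.
2^3.09 ≈ 8.51; 93.3 × 8.51 ≈ 790.

roughly 790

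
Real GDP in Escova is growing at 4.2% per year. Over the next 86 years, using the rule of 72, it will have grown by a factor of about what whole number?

≈ 32 times

At 4.2% one doubling takes ≈ 17.14 years; 86 years is 5 of them, so ×32.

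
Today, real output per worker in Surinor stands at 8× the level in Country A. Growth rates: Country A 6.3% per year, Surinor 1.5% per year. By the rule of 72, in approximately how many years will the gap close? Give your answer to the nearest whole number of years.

about 45 years

What matters is the difference: 4.8 pp.
Rule of 72 on the gap: the ratio halves every 72/4.8 ≈ 15.00 years.
An 8× gap closes after 3 halvings: 3 × 15.00 ≈ 45 years.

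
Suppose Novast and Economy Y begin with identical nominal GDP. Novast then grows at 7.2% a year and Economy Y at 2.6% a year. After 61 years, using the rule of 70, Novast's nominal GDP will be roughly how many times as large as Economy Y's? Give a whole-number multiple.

16 times

Rate gap = 7.2% − 2.6% = 4.6 points.
The ratio doubles every 70/4.6 ≈ 15.22 years.
61/15.22 ≈ 4.01 doublings → ratio ≈ 2^4.01 ≈ 16.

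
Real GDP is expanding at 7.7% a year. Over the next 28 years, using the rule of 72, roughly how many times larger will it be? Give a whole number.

around 8 times

Doubling time ≈ 72/7.7 = 9.35 years.
28/9.35 ≈ 3 doublings, so about 2^3 = 8×.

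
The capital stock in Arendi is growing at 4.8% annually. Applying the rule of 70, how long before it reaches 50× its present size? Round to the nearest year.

roughly 82 years

At 4.8% it doubles every 70/4.8 ≈ 14.58 years.
Reaching 50× takes log₂(50) ≈ 5.64 doublings.
5.64 × 14.58 ≈ 82 years.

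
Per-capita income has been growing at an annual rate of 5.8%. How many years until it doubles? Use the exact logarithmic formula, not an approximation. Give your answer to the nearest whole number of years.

t = ln(2) / ln(1 + 0.058) = 0.6931 / 0.056380 ≈ 12.29.
≈ 12 years.

12 years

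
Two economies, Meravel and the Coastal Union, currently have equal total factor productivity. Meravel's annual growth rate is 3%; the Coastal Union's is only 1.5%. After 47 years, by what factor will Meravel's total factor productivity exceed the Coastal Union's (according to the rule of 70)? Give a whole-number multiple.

around 2 times

Only the 1.5-point difference matters.
70/1.5 ≈ 46.67 years per doubling of the ratio; 47 years gives 1.01 doublings, so ≈ 2×.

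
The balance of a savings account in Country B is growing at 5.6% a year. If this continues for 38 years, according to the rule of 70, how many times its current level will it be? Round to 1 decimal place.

8.2 times

Doubles every ≈ 12.50 years (70/5.6).
38 years is 3.04 doublings; 2^3.04 ≈ 8.2×.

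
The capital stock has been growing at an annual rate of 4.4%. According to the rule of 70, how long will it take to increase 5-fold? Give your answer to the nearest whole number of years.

Doubling time ≈ 70/4.4 = 15.91 years.
5× is log₂ 5 ≈ 2.32 doublings, so ≈ 2.32 × 15.91 = 37 years.

roughly 37 years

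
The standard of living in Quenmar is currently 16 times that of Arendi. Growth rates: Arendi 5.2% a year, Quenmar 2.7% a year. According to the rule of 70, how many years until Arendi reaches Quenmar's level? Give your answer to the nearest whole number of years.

about 112 years

The growth-rate gap is 5.2% − 2.7% = 2.5 percentage points.
So the ratio between them halves every 70/2.5 ≈ 28.00 years.
A 16 times gap closes after 4 halvings: 4 × 28.00 ≈ 112 years.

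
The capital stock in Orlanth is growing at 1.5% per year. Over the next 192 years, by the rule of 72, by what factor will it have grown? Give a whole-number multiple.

72/1.5 ≈ 48.00 years per doubling.
192 years fits 4 doublings: 2^4 = 16.

16 times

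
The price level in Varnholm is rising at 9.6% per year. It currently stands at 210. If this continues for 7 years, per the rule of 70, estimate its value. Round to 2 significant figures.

It doubles every 70/9.6 ≈ 7.29 years, so 7 years is 0.96 doublings.
2^0.96 ≈ 1.95; 210 × 1.95 ≈ 410.

410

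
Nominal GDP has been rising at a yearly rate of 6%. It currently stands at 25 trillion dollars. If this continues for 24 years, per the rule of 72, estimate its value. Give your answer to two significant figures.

100 trillion dollars

Doubling time ≈ 72/6 = 12.00 years.
24 years is 24/12.00 ≈ 2.00 doublings, a factor of 2^2.00 ≈ 4.00.
25 × 4.00 ≈ 100 trillion dollars.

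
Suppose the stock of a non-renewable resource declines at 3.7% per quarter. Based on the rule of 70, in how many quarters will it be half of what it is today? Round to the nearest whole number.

19 quarters

Halving time ≈ 70 / 3.7 = 18.92 → 19 quarters.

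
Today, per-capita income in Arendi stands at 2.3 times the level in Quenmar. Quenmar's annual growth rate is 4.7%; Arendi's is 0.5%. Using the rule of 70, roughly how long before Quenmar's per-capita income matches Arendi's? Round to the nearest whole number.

≈ 20 years

Quenmar gains on Arendi at 4.7% − 0.5% = 4.2 points a year.
At that relative rate the gap halves every 70/4.2 ≈ 16.67 years.
A 2.3 times gap takes log₂(2.3) ≈ 1.20 halvings to close: 1.20 × 16.67 ≈ 20 years.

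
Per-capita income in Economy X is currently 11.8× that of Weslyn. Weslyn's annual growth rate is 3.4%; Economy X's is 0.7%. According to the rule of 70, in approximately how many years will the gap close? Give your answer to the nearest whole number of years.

Weslyn gains on Economy X at 3.4% − 0.7% = 2.7 points a year.
At that relative rate the gap halves every 70/2.7 ≈ 25.93 years.
An 11.8× gap takes log₂(11.8) ≈ 3.56 halvings to close: 3.56 × 25.93 ≈ 92 years.

about 92 years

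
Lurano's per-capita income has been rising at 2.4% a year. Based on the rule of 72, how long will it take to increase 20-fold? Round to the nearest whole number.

around 130 years

Doubling time ≈ 72/2.4 = 30.00 years.
20× is log₂ 20 ≈ 4.32 doublings, so ≈ 4.32 × 30.00 = 130 years.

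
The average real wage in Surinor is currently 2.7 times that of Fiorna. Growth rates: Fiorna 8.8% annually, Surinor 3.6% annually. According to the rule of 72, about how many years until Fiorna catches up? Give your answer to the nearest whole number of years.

≈ 20 years

The growth-rate gap is 8.8% − 3.6% = 5.2 percentage points.
So the ratio between them halves every 72/5.2 ≈ 13.85 years.
A 2.7 times gap takes log₂(2.7) ≈ 1.43 halvings to close: 1.43 × 13.85 ≈ 20 years.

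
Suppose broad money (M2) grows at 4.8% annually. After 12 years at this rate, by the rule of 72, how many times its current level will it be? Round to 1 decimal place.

Doubling time ≈ 72/4.8 = 15.00 years.
12 years / 15.00 ≈ 0.80 doublings → factor 2^0.80 ≈ 1.7.

1.7 times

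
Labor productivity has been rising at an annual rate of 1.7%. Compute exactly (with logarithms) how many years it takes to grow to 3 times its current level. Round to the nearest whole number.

t = ln(3) / ln(1 + 0.017) = 1.0986 / 0.016857 ≈ 65.17.
≈ 65 years.

65 years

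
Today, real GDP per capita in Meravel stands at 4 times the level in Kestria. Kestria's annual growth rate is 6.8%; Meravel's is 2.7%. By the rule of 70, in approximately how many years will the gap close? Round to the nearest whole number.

around 34 years

What matters is the difference: 4.1 pp.
Rule of 70 on the gap: the ratio halves every 70/4.1 ≈ 17.07 years.
A 4 times gap closes after 2 halvings: 2 × 17.07 ≈ 34 years.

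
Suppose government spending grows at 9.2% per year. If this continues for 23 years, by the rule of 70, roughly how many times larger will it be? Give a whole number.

8 times

Doubling time ≈ 70/9.2 = 7.61 years.
23/7.61 ≈ 3 doublings, so about 2^3 = 8×.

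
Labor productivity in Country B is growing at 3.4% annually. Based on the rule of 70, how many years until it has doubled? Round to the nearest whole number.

Doubling time ≈ 70 / 3.4 = 20.59 years.

approximately 21 years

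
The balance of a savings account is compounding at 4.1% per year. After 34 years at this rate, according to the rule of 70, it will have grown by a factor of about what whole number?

≈ 4 times

Doubling time ≈ 70/4.1 = 17.07 years.
34/17.07 ≈ 2 doublings, so about 2^2 = 4×.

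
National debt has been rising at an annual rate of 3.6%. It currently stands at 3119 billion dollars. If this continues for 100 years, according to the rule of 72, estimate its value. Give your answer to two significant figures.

≈ 100000 billion dollars

Doubling time ≈ 72/3.6 = 20.00 years.
100 years is 100/20.00 ≈ 5.00 doublings, a factor of 2^5.00 ≈ 32.00.
3119 × 32.00 ≈ 100000 billion dollars.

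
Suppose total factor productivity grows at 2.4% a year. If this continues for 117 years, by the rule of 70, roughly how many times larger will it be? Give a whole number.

16 times

70/2.4 ≈ 29.17 years per doubling.
117 years fits 4 doublings: 2^4 = 16.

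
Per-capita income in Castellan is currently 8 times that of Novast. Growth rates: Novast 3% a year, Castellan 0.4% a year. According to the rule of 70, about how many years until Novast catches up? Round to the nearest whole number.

≈ 81 years

What matters is the difference: 2.6 pp.
Rule of 70 on the gap: the ratio halves every 70/2.6 ≈ 26.92 years.
An 8 times gap closes after 3 halvings: 3 × 26.92 ≈ 81 years.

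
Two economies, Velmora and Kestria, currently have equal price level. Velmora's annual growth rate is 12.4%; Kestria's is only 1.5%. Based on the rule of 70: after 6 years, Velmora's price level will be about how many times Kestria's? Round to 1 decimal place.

≈ 1.9 times

Rate gap = 12.4% − 1.5% = 10.9 points.
The ratio doubles every 70/10.9 ≈ 6.42 years.
6/6.42 ≈ 0.93 doublings → ratio ≈ 2^0.93 ≈ 1.9.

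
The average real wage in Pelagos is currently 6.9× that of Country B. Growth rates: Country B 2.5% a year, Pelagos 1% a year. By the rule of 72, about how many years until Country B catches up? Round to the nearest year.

The growth-rate gap is 2.5% − 1% = 1.5 percentage points.
So the ratio between them halves every 72/1.5 ≈ 48.00 years.
A 6.9× gap takes log₂(6.9) ≈ 2.79 halvings to close: 2.79 × 48.00 ≈ 134 years.

≈ 134 years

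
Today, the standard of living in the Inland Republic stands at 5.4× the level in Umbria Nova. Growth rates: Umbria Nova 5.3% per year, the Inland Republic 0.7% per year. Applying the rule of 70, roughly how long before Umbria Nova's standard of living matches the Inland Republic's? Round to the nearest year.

The growth-rate gap is 5.3% − 0.7% = 4.6 percentage points.
So the ratio between them halves every 70/4.6 ≈ 15.22 years.
A 5.4× gap takes log₂(5.4) ≈ 2.43 halvings to close: 2.43 × 15.22 ≈ 37 years.

approximately 37 years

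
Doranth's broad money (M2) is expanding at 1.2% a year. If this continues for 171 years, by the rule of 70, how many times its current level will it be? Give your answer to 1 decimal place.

7.6 times

Doubles every ≈ 58.33 years (70/1.2).
171 years is 2.93 doublings; 2^2.93 ≈ 7.6×.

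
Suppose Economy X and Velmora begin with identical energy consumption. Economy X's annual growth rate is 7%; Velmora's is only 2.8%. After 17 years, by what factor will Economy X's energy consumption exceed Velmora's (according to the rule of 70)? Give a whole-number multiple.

about 2 times

Economy X pulls ahead at 4.2 pp per year, so the ratio doubles every 70/4.2 ≈ 16.67 years.
In 17 years that's 1.02 doublings: 2^1.02 ≈ 2.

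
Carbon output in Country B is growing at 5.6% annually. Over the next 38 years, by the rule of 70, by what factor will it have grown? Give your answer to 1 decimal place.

about 8.2 times

Doubles every ≈ 12.50 years (70/5.6).
38 years is 3.04 doublings; 2^3.04 ≈ 8.2×.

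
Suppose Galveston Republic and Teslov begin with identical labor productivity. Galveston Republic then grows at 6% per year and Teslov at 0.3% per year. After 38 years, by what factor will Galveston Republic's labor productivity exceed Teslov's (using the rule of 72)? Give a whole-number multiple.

Rate gap = 6% − 0.3% = 5.7 points.
The ratio doubles every 72/5.7 ≈ 12.63 years.
38/12.63 ≈ 3.01 doublings → ratio ≈ 2^3.01 ≈ 8.

8 times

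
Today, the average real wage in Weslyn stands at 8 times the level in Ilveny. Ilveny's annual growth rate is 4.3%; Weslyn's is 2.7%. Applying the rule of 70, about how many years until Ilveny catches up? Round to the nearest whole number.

Ilveny gains on Weslyn at 4.3% − 2.7% = 1.6 points a year.
At that relative rate the gap halves every 70/1.6 ≈ 43.75 years.
An 8 times gap closes after 3 halvings: 3 × 43.75 ≈ 131 years.

about 131 years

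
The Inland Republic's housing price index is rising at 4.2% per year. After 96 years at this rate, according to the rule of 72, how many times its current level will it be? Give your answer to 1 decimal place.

Doubles every ≈ 17.14 years (72/4.2).
96 years is 5.60 doublings; 2^5.60 ≈ 48.5×.

approximately 48.5 times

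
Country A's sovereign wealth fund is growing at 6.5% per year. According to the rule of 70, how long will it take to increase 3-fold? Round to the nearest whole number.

At 6.5% it doubles every 70/6.5 ≈ 10.77 years.
Reaching 3× takes log₂(3) ≈ 1.58 doublings.
1.58 × 10.77 ≈ 17 years.

roughly 17 years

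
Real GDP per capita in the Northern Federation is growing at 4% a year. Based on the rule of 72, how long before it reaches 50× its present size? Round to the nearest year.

approximately 102 years

One doubling takes 72/4 = 18.00 years.
Reaching 50× takes log₂(50) ≈ 5.64 doublings.
5.64 × 18.00 ≈ 102 years.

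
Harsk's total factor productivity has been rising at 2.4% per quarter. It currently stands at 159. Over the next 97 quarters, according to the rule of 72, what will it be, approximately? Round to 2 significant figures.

It doubles every 72/2.4 ≈ 30.00 quarters, so 97 quarters is 3.23 doublings.
2^3.23 ≈ 9.38; 159 × 9.38 ≈ 1500.

≈ 1500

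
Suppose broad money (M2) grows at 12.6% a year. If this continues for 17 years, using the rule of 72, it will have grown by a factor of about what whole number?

8 times

72/12.6 ≈ 5.71 years per doubling.
17 years fits 3 doublings: 2^3 = 8.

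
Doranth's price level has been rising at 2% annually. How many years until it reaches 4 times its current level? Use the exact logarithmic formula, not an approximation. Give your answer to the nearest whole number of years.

t = ln(4) / ln(1 + 0.02) = 1.3863 / 0.019803 ≈ 70.00.
≈ 70 years.

70 years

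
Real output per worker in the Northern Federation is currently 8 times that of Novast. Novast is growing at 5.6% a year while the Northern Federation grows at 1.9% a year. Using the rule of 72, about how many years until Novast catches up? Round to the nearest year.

approximately 58 years

The growth-rate gap is 5.6% − 1.9% = 3.7 percentage points.
So the ratio between them halves every 72/3.7 ≈ 19.46 years.
An 8 times gap closes after 3 halvings: 3 × 19.46 ≈ 58 years.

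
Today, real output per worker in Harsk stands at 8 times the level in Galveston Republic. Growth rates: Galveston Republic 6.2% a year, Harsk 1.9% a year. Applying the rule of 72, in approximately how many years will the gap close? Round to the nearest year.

around 50 years

Galveston Republic gains on Harsk at 6.2% − 1.9% = 4.3 points a year.
At that relative rate the gap halves every 72/4.3 ≈ 16.74 years.
An 8 times gap closes after 3 halvings: 3 × 16.74 ≈ 50 years.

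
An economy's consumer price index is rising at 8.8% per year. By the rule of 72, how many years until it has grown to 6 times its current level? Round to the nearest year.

One doubling takes 72/8.8 = 8.18 years.
6× is log₂ 6 ≈ 2.58 doublings, so ≈ 2.58 × 8.18 = 21 years.

about 21 years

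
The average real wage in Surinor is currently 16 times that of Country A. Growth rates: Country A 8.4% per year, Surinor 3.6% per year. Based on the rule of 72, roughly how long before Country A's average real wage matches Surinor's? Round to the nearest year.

about 60 years

What matters is the difference: 4.8 pp.
Rule of 72 on the gap: the ratio halves every 72/4.8 ≈ 15.00 years.
A 16 times gap closes after 4 halvings: 4 × 15.00 ≈ 60 years.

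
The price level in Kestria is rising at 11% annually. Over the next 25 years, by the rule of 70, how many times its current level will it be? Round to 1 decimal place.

Doubling time ≈ 70/11 = 6.36 years.
25 years / 6.36 ≈ 3.93 doublings → factor 2^3.93 ≈ 15.2.

15.2 times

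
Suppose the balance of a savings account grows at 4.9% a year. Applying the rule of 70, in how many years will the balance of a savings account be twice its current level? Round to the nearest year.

Doubling time ≈ 70 / 4.9 = 14.29 years.

≈ 14 years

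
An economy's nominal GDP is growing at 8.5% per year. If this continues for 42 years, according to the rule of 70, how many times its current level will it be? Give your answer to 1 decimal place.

34.3 times

Doubling time ≈ 70/8.5 = 8.24 years.
42 years / 8.24 ≈ 5.10 doublings → factor 2^5.10 ≈ 34.3.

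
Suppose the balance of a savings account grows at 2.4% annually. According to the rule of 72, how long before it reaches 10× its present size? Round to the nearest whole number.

Doubling time ≈ 72/2.4 = 30.00 years.
10× is log₂ 10 ≈ 3.32 doublings, so ≈ 3.32 × 30.00 = 100 years.

roughly 100 years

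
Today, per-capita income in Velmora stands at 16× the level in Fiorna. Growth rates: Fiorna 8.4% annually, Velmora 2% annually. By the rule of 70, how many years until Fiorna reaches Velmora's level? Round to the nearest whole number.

The growth-rate gap is 8.4% − 2% = 6.4 percentage points.
So the ratio between them halves every 70/6.4 ≈ 10.94 years.
A 16× gap closes after 4 halvings: 4 × 10.94 ≈ 44 years.

about 44 years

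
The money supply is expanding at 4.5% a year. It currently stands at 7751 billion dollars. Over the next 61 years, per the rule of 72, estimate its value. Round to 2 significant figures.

It doubles every 72/4.5 ≈ 16.00 years, so 61 years is 3.81 doublings.
2^3.81 ≈ 14.03; 7751 × 14.03 ≈ 110000 billion dollars.

approximately 110000 billion dollars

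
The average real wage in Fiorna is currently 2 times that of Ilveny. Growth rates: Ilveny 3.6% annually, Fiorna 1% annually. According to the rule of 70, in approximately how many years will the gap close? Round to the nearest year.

27 years

The growth-rate gap is 3.6% − 1% = 2.6 percentage points.
So the ratio between them halves every 70/2.6 ≈ 26.92 years.
A 2 times gap closes after 1 halving: 1 × 26.92 ≈ 27 years.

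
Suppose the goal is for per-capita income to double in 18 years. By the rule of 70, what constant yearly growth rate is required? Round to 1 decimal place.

70 / 18 ≈ 3.89, so about 3.9% per year.

3.9%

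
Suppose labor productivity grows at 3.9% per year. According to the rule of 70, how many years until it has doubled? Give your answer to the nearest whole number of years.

roughly 18 years

At 3.9%, doubling takes about 70/3.9 = 17.95 years.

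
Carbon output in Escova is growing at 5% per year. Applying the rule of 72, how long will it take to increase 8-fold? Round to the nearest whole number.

At 5% it doubles every 72/5 ≈ 14.40 years.
8 = 2^3, so 3 doublings → 43 years.

approximately 43 years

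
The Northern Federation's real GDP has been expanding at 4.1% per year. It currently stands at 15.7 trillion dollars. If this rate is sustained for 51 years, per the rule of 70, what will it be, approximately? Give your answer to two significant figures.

Doubling time ≈ 70/4.1 = 17.07 years.
51 years is 51/17.07 ≈ 2.99 doublings, a factor of 2^2.99 ≈ 7.94.
15.7 × 7.94 ≈ 120 trillion dollars.

around 120 trillion dollars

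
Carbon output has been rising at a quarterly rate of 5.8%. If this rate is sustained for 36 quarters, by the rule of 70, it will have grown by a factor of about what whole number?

around 8 times

At 5.8% one doubling takes ≈ 12.07 quarters; 36 quarters is 3 of them, so ×8.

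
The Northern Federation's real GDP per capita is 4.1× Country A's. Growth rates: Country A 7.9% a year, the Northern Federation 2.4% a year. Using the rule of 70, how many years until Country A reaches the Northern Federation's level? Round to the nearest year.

≈ 26 years

Country A gains on the Northern Federation at 7.9% − 2.4% = 5.5 points a year.
At that relative rate the gap halves every 70/5.5 ≈ 12.73 years.
A 4.1× gap takes log₂(4.1) ≈ 2.04 halvings to close: 2.04 × 12.73 ≈ 26 years.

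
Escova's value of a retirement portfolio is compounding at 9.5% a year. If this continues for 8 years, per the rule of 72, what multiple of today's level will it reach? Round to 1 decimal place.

Doubling time ≈ 72/9.5 = 7.58 years.
8 years / 7.58 ≈ 1.06 doublings → factor 2^1.06 ≈ 2.1.

about 2.1 times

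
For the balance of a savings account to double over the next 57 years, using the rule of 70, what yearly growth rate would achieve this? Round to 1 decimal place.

roughly 1.2%

70 / 57 ≈ 1.23, so about 1.2% per year.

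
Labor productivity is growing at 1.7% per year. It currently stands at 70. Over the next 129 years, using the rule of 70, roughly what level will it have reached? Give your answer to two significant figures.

It doubles every 70/1.7 ≈ 41.18 years, so 129 years is 3.13 doublings.
2^3.13 ≈ 8.75; 70 × 8.75 ≈ 610.

about 610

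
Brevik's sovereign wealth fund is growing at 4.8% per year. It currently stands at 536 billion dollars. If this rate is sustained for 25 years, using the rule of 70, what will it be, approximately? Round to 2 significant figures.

Doubling time ≈ 70/4.8 = 14.58 years.
25 years is 25/14.58 ≈ 1.71 doublings, a factor of 2^1.71 ≈ 3.27.
536 × 3.27 ≈ 1800 billion dollars.

approximately 1800 billion dollars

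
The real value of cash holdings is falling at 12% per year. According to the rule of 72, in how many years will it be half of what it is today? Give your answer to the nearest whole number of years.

6 years

Falling at 12%, it halves about every 72/12 = 6.00 years.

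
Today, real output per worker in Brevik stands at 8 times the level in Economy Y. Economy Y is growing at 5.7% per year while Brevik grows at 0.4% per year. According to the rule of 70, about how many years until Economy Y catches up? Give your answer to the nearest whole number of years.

The growth-rate gap is 5.7% − 0.4% = 5.3 percentage points.
So the ratio between them halves every 70/5.3 ≈ 13.21 years.
An 8 times gap closes after 3 halvings: 3 × 13.21 ≈ 40 years.

about 40 years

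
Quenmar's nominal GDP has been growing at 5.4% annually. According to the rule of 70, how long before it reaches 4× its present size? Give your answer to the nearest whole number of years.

approximately 26 years

Doubling time ≈ 70/5.4 = 12.96 years.
Getting to 4× needs 2 doublings: 2 × 12.96 ≈ 26 years.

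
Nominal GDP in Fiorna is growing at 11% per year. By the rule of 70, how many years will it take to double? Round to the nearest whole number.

around 6 years

Doubling time ≈ 70 / 11 = 6.36 years.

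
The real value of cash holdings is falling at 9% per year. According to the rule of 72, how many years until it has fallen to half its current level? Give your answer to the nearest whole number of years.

Halving time ≈ 72 / 9 = 8.00 → 8 years.

approximately 8 years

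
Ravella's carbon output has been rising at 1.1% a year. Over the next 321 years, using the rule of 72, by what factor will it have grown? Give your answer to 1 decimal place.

Doubling time ≈ 72/1.1 = 65.45 years.
321 years / 65.45 ≈ 4.90 doublings → factor 2^4.90 ≈ 29.9.

roughly 29.9 times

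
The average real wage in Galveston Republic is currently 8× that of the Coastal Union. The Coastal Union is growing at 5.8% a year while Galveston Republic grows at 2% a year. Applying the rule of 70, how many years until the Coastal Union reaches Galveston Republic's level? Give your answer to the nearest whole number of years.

around 55 years

the Coastal Union gains on Galveston Republic at 5.8% − 2% = 3.8 points a year.
At that relative rate the gap halves every 70/3.8 ≈ 18.42 years.
An 8× gap closes after 3 halvings: 3 × 18.42 ≈ 55 years.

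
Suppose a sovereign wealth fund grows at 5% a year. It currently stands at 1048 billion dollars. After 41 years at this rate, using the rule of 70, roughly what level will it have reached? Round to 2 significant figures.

Doubling time ≈ 70/5 = 14.00 years.
41 years is 41/14.00 ≈ 2.93 doublings, a factor of 2^2.93 ≈ 7.62.
1048 × 7.62 ≈ 8000 billion dollars.

about 8000 billion dollars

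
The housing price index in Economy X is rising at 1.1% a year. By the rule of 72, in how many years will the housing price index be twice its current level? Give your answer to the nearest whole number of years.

about 65 years

At 1.1%, doubling takes about 72/1.1 = 65.45 years.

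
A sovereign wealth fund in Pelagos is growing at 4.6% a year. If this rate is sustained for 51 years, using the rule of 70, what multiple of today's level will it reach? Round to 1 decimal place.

Doubles every ≈ 15.22 years (70/4.6).
51 years is 3.35 doublings; 2^3.35 ≈ 10.2×.

approximately 10.2 times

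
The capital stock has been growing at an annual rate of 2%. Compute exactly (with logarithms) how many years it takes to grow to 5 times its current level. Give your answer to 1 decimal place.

81.3 years

t = ln(5) / ln(1 + 0.02) = 1.6094 / 0.019803 ≈ 81.27.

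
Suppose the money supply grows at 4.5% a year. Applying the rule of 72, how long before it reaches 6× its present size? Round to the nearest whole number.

41 years

Doubling time ≈ 72/4.5 = 16.00 years.
6× is log₂ 6 ≈ 2.58 doublings, so ≈ 2.58 × 16.00 = 41 years.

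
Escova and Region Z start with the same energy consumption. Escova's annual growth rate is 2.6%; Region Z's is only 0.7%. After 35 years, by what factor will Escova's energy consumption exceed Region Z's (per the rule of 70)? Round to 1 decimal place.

Rate gap = 2.6% − 0.7% = 1.9 points.
The ratio doubles every 70/1.9 ≈ 36.84 years.
35/36.84 ≈ 0.95 doublings → ratio ≈ 2^0.95 ≈ 1.9.

approximately 1.9 times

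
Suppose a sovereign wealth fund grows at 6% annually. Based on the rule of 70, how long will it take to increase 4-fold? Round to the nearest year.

roughly 23 years

At 6% it doubles every 70/6 ≈ 11.67 years.
4× is 2 doublings, so 2 × 11.67 ≈ 23 years.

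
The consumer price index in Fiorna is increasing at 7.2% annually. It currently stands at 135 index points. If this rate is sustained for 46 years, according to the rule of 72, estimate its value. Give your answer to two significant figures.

roughly 3300 index points

Doubling time ≈ 72/7.2 = 10.00 years.
46 years is 46/10.00 ≈ 4.60 doublings, a factor of 2^4.60 ≈ 24.25.
135 × 24.25 ≈ 3300 index points.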